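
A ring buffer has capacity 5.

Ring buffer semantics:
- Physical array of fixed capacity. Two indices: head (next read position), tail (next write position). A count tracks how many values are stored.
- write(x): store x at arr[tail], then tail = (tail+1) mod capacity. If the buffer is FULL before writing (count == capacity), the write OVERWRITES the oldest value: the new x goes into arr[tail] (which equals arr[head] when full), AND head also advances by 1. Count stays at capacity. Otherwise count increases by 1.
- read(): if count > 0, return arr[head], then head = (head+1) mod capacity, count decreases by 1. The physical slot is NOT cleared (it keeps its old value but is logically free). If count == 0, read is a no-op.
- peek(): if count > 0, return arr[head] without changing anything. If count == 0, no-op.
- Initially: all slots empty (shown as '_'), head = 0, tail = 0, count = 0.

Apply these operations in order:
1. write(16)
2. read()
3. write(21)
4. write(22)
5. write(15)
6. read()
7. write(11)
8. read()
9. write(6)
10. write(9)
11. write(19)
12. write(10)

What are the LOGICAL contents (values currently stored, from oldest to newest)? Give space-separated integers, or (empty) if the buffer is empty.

Answer: 11 6 9 19 10

Derivation:
After op 1 (write(16)): arr=[16 _ _ _ _] head=0 tail=1 count=1
After op 2 (read()): arr=[16 _ _ _ _] head=1 tail=1 count=0
After op 3 (write(21)): arr=[16 21 _ _ _] head=1 tail=2 count=1
After op 4 (write(22)): arr=[16 21 22 _ _] head=1 tail=3 count=2
After op 5 (write(15)): arr=[16 21 22 15 _] head=1 tail=4 count=3
After op 6 (read()): arr=[16 21 22 15 _] head=2 tail=4 count=2
After op 7 (write(11)): arr=[16 21 22 15 11] head=2 tail=0 count=3
After op 8 (read()): arr=[16 21 22 15 11] head=3 tail=0 count=2
After op 9 (write(6)): arr=[6 21 22 15 11] head=3 tail=1 count=3
After op 10 (write(9)): arr=[6 9 22 15 11] head=3 tail=2 count=4
After op 11 (write(19)): arr=[6 9 19 15 11] head=3 tail=3 count=5
After op 12 (write(10)): arr=[6 9 19 10 11] head=4 tail=4 count=5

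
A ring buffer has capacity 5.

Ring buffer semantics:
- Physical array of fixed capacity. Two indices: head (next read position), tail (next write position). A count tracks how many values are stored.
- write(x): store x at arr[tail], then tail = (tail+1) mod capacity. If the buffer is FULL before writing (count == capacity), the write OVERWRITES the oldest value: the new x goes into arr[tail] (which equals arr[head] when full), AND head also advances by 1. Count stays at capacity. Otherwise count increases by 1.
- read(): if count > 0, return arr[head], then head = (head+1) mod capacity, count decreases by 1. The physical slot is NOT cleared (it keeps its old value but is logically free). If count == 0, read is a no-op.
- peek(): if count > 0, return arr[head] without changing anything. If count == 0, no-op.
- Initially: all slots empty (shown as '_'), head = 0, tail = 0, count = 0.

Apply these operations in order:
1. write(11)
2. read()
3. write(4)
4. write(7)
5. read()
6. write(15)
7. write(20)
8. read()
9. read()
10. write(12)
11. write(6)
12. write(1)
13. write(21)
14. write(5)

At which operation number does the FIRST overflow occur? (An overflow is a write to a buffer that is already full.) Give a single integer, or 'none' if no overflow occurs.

After op 1 (write(11)): arr=[11 _ _ _ _] head=0 tail=1 count=1
After op 2 (read()): arr=[11 _ _ _ _] head=1 tail=1 count=0
After op 3 (write(4)): arr=[11 4 _ _ _] head=1 tail=2 count=1
After op 4 (write(7)): arr=[11 4 7 _ _] head=1 tail=3 count=2
After op 5 (read()): arr=[11 4 7 _ _] head=2 tail=3 count=1
After op 6 (write(15)): arr=[11 4 7 15 _] head=2 tail=4 count=2
After op 7 (write(20)): arr=[11 4 7 15 20] head=2 tail=0 count=3
After op 8 (read()): arr=[11 4 7 15 20] head=3 tail=0 count=2
After op 9 (read()): arr=[11 4 7 15 20] head=4 tail=0 count=1
After op 10 (write(12)): arr=[12 4 7 15 20] head=4 tail=1 count=2
After op 11 (write(6)): arr=[12 6 7 15 20] head=4 tail=2 count=3
After op 12 (write(1)): arr=[12 6 1 15 20] head=4 tail=3 count=4
After op 13 (write(21)): arr=[12 6 1 21 20] head=4 tail=4 count=5
After op 14 (write(5)): arr=[12 6 1 21 5] head=0 tail=0 count=5

Answer: 14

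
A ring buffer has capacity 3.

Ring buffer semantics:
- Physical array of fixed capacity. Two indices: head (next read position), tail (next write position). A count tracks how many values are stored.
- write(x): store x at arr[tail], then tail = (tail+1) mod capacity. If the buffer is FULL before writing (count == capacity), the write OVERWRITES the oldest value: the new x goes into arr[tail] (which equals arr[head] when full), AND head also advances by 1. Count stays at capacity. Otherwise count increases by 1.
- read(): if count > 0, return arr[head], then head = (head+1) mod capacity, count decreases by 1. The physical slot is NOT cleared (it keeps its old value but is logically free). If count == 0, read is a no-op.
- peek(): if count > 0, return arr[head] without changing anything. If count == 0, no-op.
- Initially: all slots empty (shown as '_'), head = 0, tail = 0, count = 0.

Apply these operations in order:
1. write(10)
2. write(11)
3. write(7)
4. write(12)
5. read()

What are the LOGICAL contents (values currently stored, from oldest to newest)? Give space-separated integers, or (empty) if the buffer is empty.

Answer: 7 12

Derivation:
After op 1 (write(10)): arr=[10 _ _] head=0 tail=1 count=1
After op 2 (write(11)): arr=[10 11 _] head=0 tail=2 count=2
After op 3 (write(7)): arr=[10 11 7] head=0 tail=0 count=3
After op 4 (write(12)): arr=[12 11 7] head=1 tail=1 count=3
After op 5 (read()): arr=[12 11 7] head=2 tail=1 count=2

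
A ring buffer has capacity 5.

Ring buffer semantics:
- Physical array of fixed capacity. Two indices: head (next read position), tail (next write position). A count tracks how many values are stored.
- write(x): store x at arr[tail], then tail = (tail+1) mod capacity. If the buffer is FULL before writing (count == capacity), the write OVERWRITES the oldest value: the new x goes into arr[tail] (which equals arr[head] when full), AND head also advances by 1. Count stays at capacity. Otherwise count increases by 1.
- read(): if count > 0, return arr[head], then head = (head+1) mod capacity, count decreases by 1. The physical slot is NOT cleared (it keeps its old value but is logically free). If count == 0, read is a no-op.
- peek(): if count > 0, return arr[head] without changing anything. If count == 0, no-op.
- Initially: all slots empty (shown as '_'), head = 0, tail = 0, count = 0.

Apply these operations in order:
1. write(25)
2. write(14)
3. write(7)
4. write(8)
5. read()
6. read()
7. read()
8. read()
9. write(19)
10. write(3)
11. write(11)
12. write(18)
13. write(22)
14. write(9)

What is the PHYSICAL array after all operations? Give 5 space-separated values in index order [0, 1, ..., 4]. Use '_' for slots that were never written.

Answer: 3 11 18 22 9

Derivation:
After op 1 (write(25)): arr=[25 _ _ _ _] head=0 tail=1 count=1
After op 2 (write(14)): arr=[25 14 _ _ _] head=0 tail=2 count=2
After op 3 (write(7)): arr=[25 14 7 _ _] head=0 tail=3 count=3
After op 4 (write(8)): arr=[25 14 7 8 _] head=0 tail=4 count=4
After op 5 (read()): arr=[25 14 7 8 _] head=1 tail=4 count=3
After op 6 (read()): arr=[25 14 7 8 _] head=2 tail=4 count=2
After op 7 (read()): arr=[25 14 7 8 _] head=3 tail=4 count=1
After op 8 (read()): arr=[25 14 7 8 _] head=4 tail=4 count=0
After op 9 (write(19)): arr=[25 14 7 8 19] head=4 tail=0 count=1
After op 10 (write(3)): arr=[3 14 7 8 19] head=4 tail=1 count=2
After op 11 (write(11)): arr=[3 11 7 8 19] head=4 tail=2 count=3
After op 12 (write(18)): arr=[3 11 18 8 19] head=4 tail=3 count=4
After op 13 (write(22)): arr=[3 11 18 22 19] head=4 tail=4 count=5
After op 14 (write(9)): arr=[3 11 18 22 9] head=0 tail=0 count=5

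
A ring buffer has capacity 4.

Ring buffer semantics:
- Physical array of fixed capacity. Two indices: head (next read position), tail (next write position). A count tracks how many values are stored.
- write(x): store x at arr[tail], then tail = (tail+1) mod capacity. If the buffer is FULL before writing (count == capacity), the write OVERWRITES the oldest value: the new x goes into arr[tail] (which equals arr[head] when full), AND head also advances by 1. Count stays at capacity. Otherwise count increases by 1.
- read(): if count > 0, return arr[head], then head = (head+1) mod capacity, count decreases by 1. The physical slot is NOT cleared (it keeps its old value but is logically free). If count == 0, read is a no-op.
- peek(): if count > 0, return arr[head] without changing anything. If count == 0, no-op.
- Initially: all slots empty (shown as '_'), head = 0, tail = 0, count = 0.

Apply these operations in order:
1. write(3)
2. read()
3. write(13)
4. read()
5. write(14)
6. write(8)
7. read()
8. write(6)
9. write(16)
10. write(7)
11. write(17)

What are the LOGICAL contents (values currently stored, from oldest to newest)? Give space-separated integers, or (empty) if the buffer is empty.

After op 1 (write(3)): arr=[3 _ _ _] head=0 tail=1 count=1
After op 2 (read()): arr=[3 _ _ _] head=1 tail=1 count=0
After op 3 (write(13)): arr=[3 13 _ _] head=1 tail=2 count=1
After op 4 (read()): arr=[3 13 _ _] head=2 tail=2 count=0
After op 5 (write(14)): arr=[3 13 14 _] head=2 tail=3 count=1
After op 6 (write(8)): arr=[3 13 14 8] head=2 tail=0 count=2
After op 7 (read()): arr=[3 13 14 8] head=3 tail=0 count=1
After op 8 (write(6)): arr=[6 13 14 8] head=3 tail=1 count=2
After op 9 (write(16)): arr=[6 16 14 8] head=3 tail=2 count=3
After op 10 (write(7)): arr=[6 16 7 8] head=3 tail=3 count=4
After op 11 (write(17)): arr=[6 16 7 17] head=0 tail=0 count=4

Answer: 6 16 7 17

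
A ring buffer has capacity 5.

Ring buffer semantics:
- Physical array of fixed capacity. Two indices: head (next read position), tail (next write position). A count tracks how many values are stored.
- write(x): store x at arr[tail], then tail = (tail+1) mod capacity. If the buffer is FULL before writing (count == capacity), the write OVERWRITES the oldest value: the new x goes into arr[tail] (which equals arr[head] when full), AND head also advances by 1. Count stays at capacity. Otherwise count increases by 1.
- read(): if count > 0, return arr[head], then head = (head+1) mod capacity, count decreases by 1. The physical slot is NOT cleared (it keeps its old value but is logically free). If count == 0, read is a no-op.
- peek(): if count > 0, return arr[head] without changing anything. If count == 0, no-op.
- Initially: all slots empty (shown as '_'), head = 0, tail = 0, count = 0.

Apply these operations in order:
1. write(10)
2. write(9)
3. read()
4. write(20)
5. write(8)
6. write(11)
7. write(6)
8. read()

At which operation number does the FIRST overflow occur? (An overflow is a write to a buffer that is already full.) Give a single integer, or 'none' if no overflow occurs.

Answer: none

Derivation:
After op 1 (write(10)): arr=[10 _ _ _ _] head=0 tail=1 count=1
After op 2 (write(9)): arr=[10 9 _ _ _] head=0 tail=2 count=2
After op 3 (read()): arr=[10 9 _ _ _] head=1 tail=2 count=1
After op 4 (write(20)): arr=[10 9 20 _ _] head=1 tail=3 count=2
After op 5 (write(8)): arr=[10 9 20 8 _] head=1 tail=4 count=3
After op 6 (write(11)): arr=[10 9 20 8 11] head=1 tail=0 count=4
After op 7 (write(6)): arr=[6 9 20 8 11] head=1 tail=1 count=5
After op 8 (read()): arr=[6 9 20 8 11] head=2 tail=1 count=4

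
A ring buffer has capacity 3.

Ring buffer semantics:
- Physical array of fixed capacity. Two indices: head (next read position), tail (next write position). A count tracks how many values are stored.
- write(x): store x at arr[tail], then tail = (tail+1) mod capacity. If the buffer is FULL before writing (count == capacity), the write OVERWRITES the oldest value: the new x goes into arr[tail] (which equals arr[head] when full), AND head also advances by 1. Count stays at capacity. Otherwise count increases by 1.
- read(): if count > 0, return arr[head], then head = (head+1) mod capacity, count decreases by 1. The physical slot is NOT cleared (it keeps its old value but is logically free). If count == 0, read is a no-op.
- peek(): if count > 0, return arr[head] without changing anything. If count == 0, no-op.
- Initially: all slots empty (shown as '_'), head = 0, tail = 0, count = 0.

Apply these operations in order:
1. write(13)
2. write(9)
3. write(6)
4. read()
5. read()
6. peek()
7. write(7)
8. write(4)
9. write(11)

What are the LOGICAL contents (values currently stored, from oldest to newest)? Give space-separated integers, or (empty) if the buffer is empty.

Answer: 7 4 11

Derivation:
After op 1 (write(13)): arr=[13 _ _] head=0 tail=1 count=1
After op 2 (write(9)): arr=[13 9 _] head=0 tail=2 count=2
After op 3 (write(6)): arr=[13 9 6] head=0 tail=0 count=3
After op 4 (read()): arr=[13 9 6] head=1 tail=0 count=2
After op 5 (read()): arr=[13 9 6] head=2 tail=0 count=1
After op 6 (peek()): arr=[13 9 6] head=2 tail=0 count=1
After op 7 (write(7)): arr=[7 9 6] head=2 tail=1 count=2
After op 8 (write(4)): arr=[7 4 6] head=2 tail=2 count=3
After op 9 (write(11)): arr=[7 4 11] head=0 tail=0 count=3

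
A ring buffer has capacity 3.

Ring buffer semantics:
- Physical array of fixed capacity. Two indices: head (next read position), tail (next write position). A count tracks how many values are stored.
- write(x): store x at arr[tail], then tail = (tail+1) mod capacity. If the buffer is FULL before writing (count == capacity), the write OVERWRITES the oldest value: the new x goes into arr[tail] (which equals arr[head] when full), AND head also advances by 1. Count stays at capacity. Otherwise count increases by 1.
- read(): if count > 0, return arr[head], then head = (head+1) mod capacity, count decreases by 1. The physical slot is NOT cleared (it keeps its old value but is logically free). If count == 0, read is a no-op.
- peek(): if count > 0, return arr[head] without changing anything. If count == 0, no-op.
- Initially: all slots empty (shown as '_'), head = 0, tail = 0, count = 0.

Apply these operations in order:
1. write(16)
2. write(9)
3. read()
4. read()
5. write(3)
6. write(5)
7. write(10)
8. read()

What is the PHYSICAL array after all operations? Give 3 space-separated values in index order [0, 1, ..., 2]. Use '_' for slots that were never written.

Answer: 5 10 3

Derivation:
After op 1 (write(16)): arr=[16 _ _] head=0 tail=1 count=1
After op 2 (write(9)): arr=[16 9 _] head=0 tail=2 count=2
After op 3 (read()): arr=[16 9 _] head=1 tail=2 count=1
After op 4 (read()): arr=[16 9 _] head=2 tail=2 count=0
After op 5 (write(3)): arr=[16 9 3] head=2 tail=0 count=1
After op 6 (write(5)): arr=[5 9 3] head=2 tail=1 count=2
After op 7 (write(10)): arr=[5 10 3] head=2 tail=2 count=3
After op 8 (read()): arr=[5 10 3] head=0 tail=2 count=2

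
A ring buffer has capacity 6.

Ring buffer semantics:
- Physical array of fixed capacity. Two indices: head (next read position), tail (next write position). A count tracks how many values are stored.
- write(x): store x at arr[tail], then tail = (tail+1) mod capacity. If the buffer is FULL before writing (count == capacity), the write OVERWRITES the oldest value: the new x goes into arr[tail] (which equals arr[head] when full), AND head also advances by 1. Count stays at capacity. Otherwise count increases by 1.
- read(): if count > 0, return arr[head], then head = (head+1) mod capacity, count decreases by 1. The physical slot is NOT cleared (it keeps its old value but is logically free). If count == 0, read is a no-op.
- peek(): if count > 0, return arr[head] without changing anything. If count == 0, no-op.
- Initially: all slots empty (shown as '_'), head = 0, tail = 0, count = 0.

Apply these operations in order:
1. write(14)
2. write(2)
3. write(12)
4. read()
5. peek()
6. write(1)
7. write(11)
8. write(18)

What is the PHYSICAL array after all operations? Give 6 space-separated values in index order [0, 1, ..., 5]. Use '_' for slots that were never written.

Answer: 14 2 12 1 11 18

Derivation:
After op 1 (write(14)): arr=[14 _ _ _ _ _] head=0 tail=1 count=1
After op 2 (write(2)): arr=[14 2 _ _ _ _] head=0 tail=2 count=2
After op 3 (write(12)): arr=[14 2 12 _ _ _] head=0 tail=3 count=3
After op 4 (read()): arr=[14 2 12 _ _ _] head=1 tail=3 count=2
After op 5 (peek()): arr=[14 2 12 _ _ _] head=1 tail=3 count=2
After op 6 (write(1)): arr=[14 2 12 1 _ _] head=1 tail=4 count=3
After op 7 (write(11)): arr=[14 2 12 1 11 _] head=1 tail=5 count=4
After op 8 (write(18)): arr=[14 2 12 1 11 18] head=1 tail=0 count=5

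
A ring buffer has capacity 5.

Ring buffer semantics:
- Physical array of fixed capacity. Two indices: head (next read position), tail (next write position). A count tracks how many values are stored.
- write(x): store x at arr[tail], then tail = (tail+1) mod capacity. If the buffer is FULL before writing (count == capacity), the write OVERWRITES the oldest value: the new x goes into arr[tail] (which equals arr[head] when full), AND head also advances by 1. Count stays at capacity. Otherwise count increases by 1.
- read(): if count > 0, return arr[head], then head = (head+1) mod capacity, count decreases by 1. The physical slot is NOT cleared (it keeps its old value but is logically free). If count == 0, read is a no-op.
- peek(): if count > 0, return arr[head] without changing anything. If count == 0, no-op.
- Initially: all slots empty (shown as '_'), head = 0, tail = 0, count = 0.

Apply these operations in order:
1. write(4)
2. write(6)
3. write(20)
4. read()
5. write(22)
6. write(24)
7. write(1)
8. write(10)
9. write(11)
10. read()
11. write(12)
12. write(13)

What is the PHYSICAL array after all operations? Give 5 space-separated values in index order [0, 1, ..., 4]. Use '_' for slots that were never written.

After op 1 (write(4)): arr=[4 _ _ _ _] head=0 tail=1 count=1
After op 2 (write(6)): arr=[4 6 _ _ _] head=0 tail=2 count=2
After op 3 (write(20)): arr=[4 6 20 _ _] head=0 tail=3 count=3
After op 4 (read()): arr=[4 6 20 _ _] head=1 tail=3 count=2
After op 5 (write(22)): arr=[4 6 20 22 _] head=1 tail=4 count=3
After op 6 (write(24)): arr=[4 6 20 22 24] head=1 tail=0 count=4
After op 7 (write(1)): arr=[1 6 20 22 24] head=1 tail=1 count=5
After op 8 (write(10)): arr=[1 10 20 22 24] head=2 tail=2 count=5
After op 9 (write(11)): arr=[1 10 11 22 24] head=3 tail=3 count=5
After op 10 (read()): arr=[1 10 11 22 24] head=4 tail=3 count=4
After op 11 (write(12)): arr=[1 10 11 12 24] head=4 tail=4 count=5
After op 12 (write(13)): arr=[1 10 11 12 13] head=0 tail=0 count=5

Answer: 1 10 11 12 13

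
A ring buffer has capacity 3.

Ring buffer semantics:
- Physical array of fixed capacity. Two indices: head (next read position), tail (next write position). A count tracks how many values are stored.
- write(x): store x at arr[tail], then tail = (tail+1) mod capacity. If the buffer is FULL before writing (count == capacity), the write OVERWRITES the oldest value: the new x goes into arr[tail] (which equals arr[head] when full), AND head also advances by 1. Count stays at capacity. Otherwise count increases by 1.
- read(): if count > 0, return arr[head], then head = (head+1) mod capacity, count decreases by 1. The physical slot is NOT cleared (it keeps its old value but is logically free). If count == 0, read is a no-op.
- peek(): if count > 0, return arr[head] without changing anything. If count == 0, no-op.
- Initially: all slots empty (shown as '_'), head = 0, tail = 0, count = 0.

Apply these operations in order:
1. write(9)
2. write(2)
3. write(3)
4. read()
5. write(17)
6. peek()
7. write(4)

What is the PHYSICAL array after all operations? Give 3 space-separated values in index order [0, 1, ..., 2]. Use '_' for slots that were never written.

After op 1 (write(9)): arr=[9 _ _] head=0 tail=1 count=1
After op 2 (write(2)): arr=[9 2 _] head=0 tail=2 count=2
After op 3 (write(3)): arr=[9 2 3] head=0 tail=0 count=3
After op 4 (read()): arr=[9 2 3] head=1 tail=0 count=2
After op 5 (write(17)): arr=[17 2 3] head=1 tail=1 count=3
After op 6 (peek()): arr=[17 2 3] head=1 tail=1 count=3
After op 7 (write(4)): arr=[17 4 3] head=2 tail=2 count=3

Answer: 17 4 3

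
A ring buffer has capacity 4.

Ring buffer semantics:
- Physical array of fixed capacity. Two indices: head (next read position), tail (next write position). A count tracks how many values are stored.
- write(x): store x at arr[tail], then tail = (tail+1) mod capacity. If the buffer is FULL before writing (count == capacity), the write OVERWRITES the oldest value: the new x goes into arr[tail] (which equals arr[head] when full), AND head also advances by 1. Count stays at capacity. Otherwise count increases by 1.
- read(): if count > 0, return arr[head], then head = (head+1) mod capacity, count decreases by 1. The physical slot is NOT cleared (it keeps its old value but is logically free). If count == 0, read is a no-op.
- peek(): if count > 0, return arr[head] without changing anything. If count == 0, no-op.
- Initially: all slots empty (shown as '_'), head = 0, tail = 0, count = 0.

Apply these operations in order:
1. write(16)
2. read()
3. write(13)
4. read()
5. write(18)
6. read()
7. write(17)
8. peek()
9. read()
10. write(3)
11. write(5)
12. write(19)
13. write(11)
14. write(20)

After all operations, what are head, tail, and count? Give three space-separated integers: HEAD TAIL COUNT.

After op 1 (write(16)): arr=[16 _ _ _] head=0 tail=1 count=1
After op 2 (read()): arr=[16 _ _ _] head=1 tail=1 count=0
After op 3 (write(13)): arr=[16 13 _ _] head=1 tail=2 count=1
After op 4 (read()): arr=[16 13 _ _] head=2 tail=2 count=0
After op 5 (write(18)): arr=[16 13 18 _] head=2 tail=3 count=1
After op 6 (read()): arr=[16 13 18 _] head=3 tail=3 count=0
After op 7 (write(17)): arr=[16 13 18 17] head=3 tail=0 count=1
After op 8 (peek()): arr=[16 13 18 17] head=3 tail=0 count=1
After op 9 (read()): arr=[16 13 18 17] head=0 tail=0 count=0
After op 10 (write(3)): arr=[3 13 18 17] head=0 tail=1 count=1
After op 11 (write(5)): arr=[3 5 18 17] head=0 tail=2 count=2
After op 12 (write(19)): arr=[3 5 19 17] head=0 tail=3 count=3
After op 13 (write(11)): arr=[3 5 19 11] head=0 tail=0 count=4
After op 14 (write(20)): arr=[20 5 19 11] head=1 tail=1 count=4

Answer: 1 1 4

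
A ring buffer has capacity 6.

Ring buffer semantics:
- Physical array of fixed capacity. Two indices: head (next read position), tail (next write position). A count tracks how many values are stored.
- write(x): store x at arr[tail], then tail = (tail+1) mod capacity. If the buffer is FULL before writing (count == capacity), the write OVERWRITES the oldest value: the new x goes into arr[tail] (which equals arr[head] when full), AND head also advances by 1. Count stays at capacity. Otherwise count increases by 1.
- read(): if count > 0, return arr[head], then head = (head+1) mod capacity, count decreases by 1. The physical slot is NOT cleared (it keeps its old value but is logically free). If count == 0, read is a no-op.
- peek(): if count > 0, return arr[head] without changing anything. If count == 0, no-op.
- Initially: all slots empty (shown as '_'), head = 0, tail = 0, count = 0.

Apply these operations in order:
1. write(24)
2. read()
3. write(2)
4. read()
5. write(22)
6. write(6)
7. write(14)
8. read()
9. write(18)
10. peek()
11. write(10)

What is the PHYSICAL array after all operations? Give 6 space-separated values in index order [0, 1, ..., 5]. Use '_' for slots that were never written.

Answer: 10 2 22 6 14 18

Derivation:
After op 1 (write(24)): arr=[24 _ _ _ _ _] head=0 tail=1 count=1
After op 2 (read()): arr=[24 _ _ _ _ _] head=1 tail=1 count=0
After op 3 (write(2)): arr=[24 2 _ _ _ _] head=1 tail=2 count=1
After op 4 (read()): arr=[24 2 _ _ _ _] head=2 tail=2 count=0
After op 5 (write(22)): arr=[24 2 22 _ _ _] head=2 tail=3 count=1
After op 6 (write(6)): arr=[24 2 22 6 _ _] head=2 tail=4 count=2
After op 7 (write(14)): arr=[24 2 22 6 14 _] head=2 tail=5 count=3
After op 8 (read()): arr=[24 2 22 6 14 _] head=3 tail=5 count=2
After op 9 (write(18)): arr=[24 2 22 6 14 18] head=3 tail=0 count=3
After op 10 (peek()): arr=[24 2 22 6 14 18] head=3 tail=0 count=3
After op 11 (write(10)): arr=[10 2 22 6 14 18] head=3 tail=1 count=4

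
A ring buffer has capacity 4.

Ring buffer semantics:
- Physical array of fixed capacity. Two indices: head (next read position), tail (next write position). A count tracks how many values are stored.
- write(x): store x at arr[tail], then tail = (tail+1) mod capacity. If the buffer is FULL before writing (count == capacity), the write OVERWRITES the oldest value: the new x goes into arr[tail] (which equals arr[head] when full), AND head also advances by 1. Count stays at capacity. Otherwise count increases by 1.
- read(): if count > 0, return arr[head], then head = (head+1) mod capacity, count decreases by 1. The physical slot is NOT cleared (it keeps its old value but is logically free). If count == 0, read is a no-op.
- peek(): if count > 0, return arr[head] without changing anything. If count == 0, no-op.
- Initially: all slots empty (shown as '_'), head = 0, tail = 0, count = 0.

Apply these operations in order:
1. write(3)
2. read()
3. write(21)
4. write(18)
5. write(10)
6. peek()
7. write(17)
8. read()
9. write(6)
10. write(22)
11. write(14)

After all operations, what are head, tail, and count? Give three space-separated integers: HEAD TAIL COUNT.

After op 1 (write(3)): arr=[3 _ _ _] head=0 tail=1 count=1
After op 2 (read()): arr=[3 _ _ _] head=1 tail=1 count=0
After op 3 (write(21)): arr=[3 21 _ _] head=1 tail=2 count=1
After op 4 (write(18)): arr=[3 21 18 _] head=1 tail=3 count=2
After op 5 (write(10)): arr=[3 21 18 10] head=1 tail=0 count=3
After op 6 (peek()): arr=[3 21 18 10] head=1 tail=0 count=3
After op 7 (write(17)): arr=[17 21 18 10] head=1 tail=1 count=4
After op 8 (read()): arr=[17 21 18 10] head=2 tail=1 count=3
After op 9 (write(6)): arr=[17 6 18 10] head=2 tail=2 count=4
After op 10 (write(22)): arr=[17 6 22 10] head=3 tail=3 count=4
After op 11 (write(14)): arr=[17 6 22 14] head=0 tail=0 count=4

Answer: 0 0 4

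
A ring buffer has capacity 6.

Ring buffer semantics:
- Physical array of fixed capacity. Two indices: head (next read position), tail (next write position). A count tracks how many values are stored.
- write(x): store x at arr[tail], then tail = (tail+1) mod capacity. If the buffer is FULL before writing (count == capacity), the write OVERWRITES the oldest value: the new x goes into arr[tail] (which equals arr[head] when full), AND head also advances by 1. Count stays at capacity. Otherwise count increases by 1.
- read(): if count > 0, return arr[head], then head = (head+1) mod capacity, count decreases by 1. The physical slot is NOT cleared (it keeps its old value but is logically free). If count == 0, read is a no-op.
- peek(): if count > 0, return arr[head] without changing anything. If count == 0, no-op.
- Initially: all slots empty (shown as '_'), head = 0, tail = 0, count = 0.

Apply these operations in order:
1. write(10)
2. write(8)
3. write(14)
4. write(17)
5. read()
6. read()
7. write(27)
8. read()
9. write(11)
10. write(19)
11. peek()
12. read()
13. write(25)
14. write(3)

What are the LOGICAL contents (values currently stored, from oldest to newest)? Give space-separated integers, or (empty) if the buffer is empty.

Answer: 27 11 19 25 3

Derivation:
After op 1 (write(10)): arr=[10 _ _ _ _ _] head=0 tail=1 count=1
After op 2 (write(8)): arr=[10 8 _ _ _ _] head=0 tail=2 count=2
After op 3 (write(14)): arr=[10 8 14 _ _ _] head=0 tail=3 count=3
After op 4 (write(17)): arr=[10 8 14 17 _ _] head=0 tail=4 count=4
After op 5 (read()): arr=[10 8 14 17 _ _] head=1 tail=4 count=3
After op 6 (read()): arr=[10 8 14 17 _ _] head=2 tail=4 count=2
After op 7 (write(27)): arr=[10 8 14 17 27 _] head=2 tail=5 count=3
After op 8 (read()): arr=[10 8 14 17 27 _] head=3 tail=5 count=2
After op 9 (write(11)): arr=[10 8 14 17 27 11] head=3 tail=0 count=3
After op 10 (write(19)): arr=[19 8 14 17 27 11] head=3 tail=1 count=4
After op 11 (peek()): arr=[19 8 14 17 27 11] head=3 tail=1 count=4
After op 12 (read()): arr=[19 8 14 17 27 11] head=4 tail=1 count=3
After op 13 (write(25)): arr=[19 25 14 17 27 11] head=4 tail=2 count=4
After op 14 (write(3)): arr=[19 25 3 17 27 11] head=4 tail=3 count=5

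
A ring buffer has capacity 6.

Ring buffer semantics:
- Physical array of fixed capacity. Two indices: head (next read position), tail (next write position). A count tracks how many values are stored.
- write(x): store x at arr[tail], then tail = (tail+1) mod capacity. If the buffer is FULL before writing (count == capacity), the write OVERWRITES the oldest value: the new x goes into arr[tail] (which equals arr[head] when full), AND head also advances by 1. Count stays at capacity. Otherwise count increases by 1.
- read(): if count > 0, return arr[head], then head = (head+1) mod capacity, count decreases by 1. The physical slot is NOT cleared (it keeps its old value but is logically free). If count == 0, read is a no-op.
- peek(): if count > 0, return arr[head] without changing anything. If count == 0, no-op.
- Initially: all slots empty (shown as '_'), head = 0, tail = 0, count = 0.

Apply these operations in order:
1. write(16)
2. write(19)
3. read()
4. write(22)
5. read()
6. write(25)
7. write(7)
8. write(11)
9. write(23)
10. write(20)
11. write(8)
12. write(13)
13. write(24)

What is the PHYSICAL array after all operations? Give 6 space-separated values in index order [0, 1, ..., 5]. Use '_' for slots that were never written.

Answer: 23 20 8 13 24 11

Derivation:
After op 1 (write(16)): arr=[16 _ _ _ _ _] head=0 tail=1 count=1
After op 2 (write(19)): arr=[16 19 _ _ _ _] head=0 tail=2 count=2
After op 3 (read()): arr=[16 19 _ _ _ _] head=1 tail=2 count=1
After op 4 (write(22)): arr=[16 19 22 _ _ _] head=1 tail=3 count=2
After op 5 (read()): arr=[16 19 22 _ _ _] head=2 tail=3 count=1
After op 6 (write(25)): arr=[16 19 22 25 _ _] head=2 tail=4 count=2
After op 7 (write(7)): arr=[16 19 22 25 7 _] head=2 tail=5 count=3
After op 8 (write(11)): arr=[16 19 22 25 7 11] head=2 tail=0 count=4
After op 9 (write(23)): arr=[23 19 22 25 7 11] head=2 tail=1 count=5
After op 10 (write(20)): arr=[23 20 22 25 7 11] head=2 tail=2 count=6
After op 11 (write(8)): arr=[23 20 8 25 7 11] head=3 tail=3 count=6
After op 12 (write(13)): arr=[23 20 8 13 7 11] head=4 tail=4 count=6
After op 13 (write(24)): arr=[23 20 8 13 24 11] head=5 tail=5 count=6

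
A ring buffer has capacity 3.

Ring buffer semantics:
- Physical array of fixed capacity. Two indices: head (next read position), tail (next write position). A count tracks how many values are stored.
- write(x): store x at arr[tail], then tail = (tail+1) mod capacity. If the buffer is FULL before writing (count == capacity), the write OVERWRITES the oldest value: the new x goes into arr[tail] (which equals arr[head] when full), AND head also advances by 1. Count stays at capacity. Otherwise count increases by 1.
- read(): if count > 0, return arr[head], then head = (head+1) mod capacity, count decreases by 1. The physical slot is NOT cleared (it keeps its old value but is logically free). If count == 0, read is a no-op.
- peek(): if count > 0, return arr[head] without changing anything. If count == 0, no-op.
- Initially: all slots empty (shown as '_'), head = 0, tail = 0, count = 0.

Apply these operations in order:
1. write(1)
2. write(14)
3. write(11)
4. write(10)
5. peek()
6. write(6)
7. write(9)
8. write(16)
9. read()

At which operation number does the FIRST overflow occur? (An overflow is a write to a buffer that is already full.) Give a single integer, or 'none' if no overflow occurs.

Answer: 4

Derivation:
After op 1 (write(1)): arr=[1 _ _] head=0 tail=1 count=1
After op 2 (write(14)): arr=[1 14 _] head=0 tail=2 count=2
After op 3 (write(11)): arr=[1 14 11] head=0 tail=0 count=3
After op 4 (write(10)): arr=[10 14 11] head=1 tail=1 count=3
After op 5 (peek()): arr=[10 14 11] head=1 tail=1 count=3
After op 6 (write(6)): arr=[10 6 11] head=2 tail=2 count=3
After op 7 (write(9)): arr=[10 6 9] head=0 tail=0 count=3
After op 8 (write(16)): arr=[16 6 9] head=1 tail=1 count=3
After op 9 (read()): arr=[16 6 9] head=2 tail=1 count=2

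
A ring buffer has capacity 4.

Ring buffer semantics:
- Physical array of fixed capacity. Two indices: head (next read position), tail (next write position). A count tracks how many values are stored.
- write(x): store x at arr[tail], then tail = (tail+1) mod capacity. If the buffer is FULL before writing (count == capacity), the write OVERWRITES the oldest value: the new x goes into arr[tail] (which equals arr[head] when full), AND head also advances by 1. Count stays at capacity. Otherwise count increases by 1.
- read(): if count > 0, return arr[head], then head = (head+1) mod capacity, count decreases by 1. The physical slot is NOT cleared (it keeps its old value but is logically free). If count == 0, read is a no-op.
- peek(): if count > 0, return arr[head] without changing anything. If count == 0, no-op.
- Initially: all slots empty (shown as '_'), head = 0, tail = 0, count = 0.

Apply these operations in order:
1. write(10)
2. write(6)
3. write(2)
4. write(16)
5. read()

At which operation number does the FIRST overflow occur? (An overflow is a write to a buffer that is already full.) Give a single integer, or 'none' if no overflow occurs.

Answer: none

Derivation:
After op 1 (write(10)): arr=[10 _ _ _] head=0 tail=1 count=1
After op 2 (write(6)): arr=[10 6 _ _] head=0 tail=2 count=2
After op 3 (write(2)): arr=[10 6 2 _] head=0 tail=3 count=3
After op 4 (write(16)): arr=[10 6 2 16] head=0 tail=0 count=4
After op 5 (read()): arr=[10 6 2 16] head=1 tail=0 count=3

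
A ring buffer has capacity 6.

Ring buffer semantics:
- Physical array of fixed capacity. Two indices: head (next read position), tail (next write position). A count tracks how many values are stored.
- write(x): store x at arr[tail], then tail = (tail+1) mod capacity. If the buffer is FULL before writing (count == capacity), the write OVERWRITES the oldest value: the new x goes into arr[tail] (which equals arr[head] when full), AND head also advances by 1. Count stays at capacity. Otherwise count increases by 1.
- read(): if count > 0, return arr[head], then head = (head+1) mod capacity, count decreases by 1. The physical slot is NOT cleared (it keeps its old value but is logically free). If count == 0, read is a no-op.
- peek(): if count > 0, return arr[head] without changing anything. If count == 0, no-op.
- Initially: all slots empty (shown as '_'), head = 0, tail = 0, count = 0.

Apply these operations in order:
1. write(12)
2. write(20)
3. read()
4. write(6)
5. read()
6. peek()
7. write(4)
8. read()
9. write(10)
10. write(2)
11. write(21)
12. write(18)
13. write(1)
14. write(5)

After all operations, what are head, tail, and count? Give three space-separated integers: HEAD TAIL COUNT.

Answer: 4 4 6

Derivation:
After op 1 (write(12)): arr=[12 _ _ _ _ _] head=0 tail=1 count=1
After op 2 (write(20)): arr=[12 20 _ _ _ _] head=0 tail=2 count=2
After op 3 (read()): arr=[12 20 _ _ _ _] head=1 tail=2 count=1
After op 4 (write(6)): arr=[12 20 6 _ _ _] head=1 tail=3 count=2
After op 5 (read()): arr=[12 20 6 _ _ _] head=2 tail=3 count=1
After op 6 (peek()): arr=[12 20 6 _ _ _] head=2 tail=3 count=1
After op 7 (write(4)): arr=[12 20 6 4 _ _] head=2 tail=4 count=2
After op 8 (read()): arr=[12 20 6 4 _ _] head=3 tail=4 count=1
After op 9 (write(10)): arr=[12 20 6 4 10 _] head=3 tail=5 count=2
After op 10 (write(2)): arr=[12 20 6 4 10 2] head=3 tail=0 count=3
After op 11 (write(21)): arr=[21 20 6 4 10 2] head=3 tail=1 count=4
After op 12 (write(18)): arr=[21 18 6 4 10 2] head=3 tail=2 count=5
After op 13 (write(1)): arr=[21 18 1 4 10 2] head=3 tail=3 count=6
After op 14 (write(5)): arr=[21 18 1 5 10 2] head=4 tail=4 count=6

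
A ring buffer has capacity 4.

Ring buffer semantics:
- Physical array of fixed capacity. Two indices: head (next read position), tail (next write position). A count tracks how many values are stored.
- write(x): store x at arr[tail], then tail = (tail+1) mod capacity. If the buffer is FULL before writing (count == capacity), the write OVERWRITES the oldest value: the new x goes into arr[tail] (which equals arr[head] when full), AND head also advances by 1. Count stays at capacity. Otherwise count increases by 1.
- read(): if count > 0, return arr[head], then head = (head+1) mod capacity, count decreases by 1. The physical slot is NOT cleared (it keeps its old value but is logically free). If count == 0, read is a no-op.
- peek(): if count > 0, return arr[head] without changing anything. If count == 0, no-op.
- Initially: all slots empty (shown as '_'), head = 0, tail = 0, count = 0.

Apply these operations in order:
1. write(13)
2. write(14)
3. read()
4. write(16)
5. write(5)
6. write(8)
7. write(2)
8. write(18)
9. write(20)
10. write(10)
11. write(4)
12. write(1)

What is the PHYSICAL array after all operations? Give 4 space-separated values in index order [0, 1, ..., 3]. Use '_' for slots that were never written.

Answer: 10 4 1 20

Derivation:
After op 1 (write(13)): arr=[13 _ _ _] head=0 tail=1 count=1
After op 2 (write(14)): arr=[13 14 _ _] head=0 tail=2 count=2
After op 3 (read()): arr=[13 14 _ _] head=1 tail=2 count=1
After op 4 (write(16)): arr=[13 14 16 _] head=1 tail=3 count=2
After op 5 (write(5)): arr=[13 14 16 5] head=1 tail=0 count=3
After op 6 (write(8)): arr=[8 14 16 5] head=1 tail=1 count=4
After op 7 (write(2)): arr=[8 2 16 5] head=2 tail=2 count=4
After op 8 (write(18)): arr=[8 2 18 5] head=3 tail=3 count=4
After op 9 (write(20)): arr=[8 2 18 20] head=0 tail=0 count=4
After op 10 (write(10)): arr=[10 2 18 20] head=1 tail=1 count=4
After op 11 (write(4)): arr=[10 4 18 20] head=2 tail=2 count=4
After op 12 (write(1)): arr=[10 4 1 20] head=3 tail=3 count=4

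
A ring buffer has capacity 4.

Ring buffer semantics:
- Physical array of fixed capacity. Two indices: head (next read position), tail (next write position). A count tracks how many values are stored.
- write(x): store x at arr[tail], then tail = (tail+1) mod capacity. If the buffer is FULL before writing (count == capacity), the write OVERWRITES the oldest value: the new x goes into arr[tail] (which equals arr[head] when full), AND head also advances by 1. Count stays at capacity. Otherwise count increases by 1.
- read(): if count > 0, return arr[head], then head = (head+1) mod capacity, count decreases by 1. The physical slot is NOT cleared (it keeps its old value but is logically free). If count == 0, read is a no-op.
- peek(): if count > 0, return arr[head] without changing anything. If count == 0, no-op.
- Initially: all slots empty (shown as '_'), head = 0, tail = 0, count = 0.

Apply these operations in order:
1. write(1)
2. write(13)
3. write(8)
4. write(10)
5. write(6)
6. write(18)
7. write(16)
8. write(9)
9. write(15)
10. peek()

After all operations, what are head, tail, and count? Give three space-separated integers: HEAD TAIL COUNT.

Answer: 1 1 4

Derivation:
After op 1 (write(1)): arr=[1 _ _ _] head=0 tail=1 count=1
After op 2 (write(13)): arr=[1 13 _ _] head=0 tail=2 count=2
After op 3 (write(8)): arr=[1 13 8 _] head=0 tail=3 count=3
After op 4 (write(10)): arr=[1 13 8 10] head=0 tail=0 count=4
After op 5 (write(6)): arr=[6 13 8 10] head=1 tail=1 count=4
After op 6 (write(18)): arr=[6 18 8 10] head=2 tail=2 count=4
After op 7 (write(16)): arr=[6 18 16 10] head=3 tail=3 count=4
After op 8 (write(9)): arr=[6 18 16 9] head=0 tail=0 count=4
After op 9 (write(15)): arr=[15 18 16 9] head=1 tail=1 count=4
After op 10 (peek()): arr=[15 18 16 9] head=1 tail=1 count=4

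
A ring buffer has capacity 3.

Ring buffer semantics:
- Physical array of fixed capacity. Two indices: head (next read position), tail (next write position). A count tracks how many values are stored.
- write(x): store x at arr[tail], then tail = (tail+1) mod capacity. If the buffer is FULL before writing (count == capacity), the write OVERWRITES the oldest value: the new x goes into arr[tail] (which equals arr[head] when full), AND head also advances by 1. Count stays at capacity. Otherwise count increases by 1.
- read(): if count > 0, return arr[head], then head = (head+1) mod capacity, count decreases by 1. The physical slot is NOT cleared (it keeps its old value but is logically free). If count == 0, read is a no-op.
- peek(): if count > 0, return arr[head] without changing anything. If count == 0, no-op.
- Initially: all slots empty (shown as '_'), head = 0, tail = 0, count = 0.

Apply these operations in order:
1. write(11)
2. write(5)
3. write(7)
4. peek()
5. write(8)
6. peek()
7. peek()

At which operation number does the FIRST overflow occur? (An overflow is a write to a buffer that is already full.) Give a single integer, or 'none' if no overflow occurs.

After op 1 (write(11)): arr=[11 _ _] head=0 tail=1 count=1
After op 2 (write(5)): arr=[11 5 _] head=0 tail=2 count=2
After op 3 (write(7)): arr=[11 5 7] head=0 tail=0 count=3
After op 4 (peek()): arr=[11 5 7] head=0 tail=0 count=3
After op 5 (write(8)): arr=[8 5 7] head=1 tail=1 count=3
After op 6 (peek()): arr=[8 5 7] head=1 tail=1 count=3
After op 7 (peek()): arr=[8 5 7] head=1 tail=1 count=3

Answer: 5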